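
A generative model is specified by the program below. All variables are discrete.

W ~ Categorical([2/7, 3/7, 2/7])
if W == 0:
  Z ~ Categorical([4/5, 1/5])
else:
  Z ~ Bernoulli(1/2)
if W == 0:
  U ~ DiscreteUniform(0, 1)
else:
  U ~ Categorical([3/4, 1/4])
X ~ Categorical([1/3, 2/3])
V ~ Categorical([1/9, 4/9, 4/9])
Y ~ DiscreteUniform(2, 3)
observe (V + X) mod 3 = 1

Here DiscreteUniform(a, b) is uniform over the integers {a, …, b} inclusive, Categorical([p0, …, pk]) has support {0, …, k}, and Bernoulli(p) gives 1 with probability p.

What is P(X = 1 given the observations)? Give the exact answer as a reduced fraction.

P(X = 1 | obs) = 1/3

Enumerate traces; 48 have nonzero weight after conditioning:
  (W=0, Z=0, U=0, X=0, V=1, Y=2) weight 8/945
  (W=0, Z=0, U=0, X=0, V=1, Y=3) weight 8/945
  (W=0, Z=0, U=0, X=1, V=0, Y=2) weight 4/945
  (W=0, Z=0, U=0, X=1, V=0, Y=3) weight 4/945
  (W=0, Z=0, U=1, X=0, V=1, Y=2) weight 8/945
  (W=0, Z=0, U=1, X=0, V=1, Y=3) weight 8/945
  (W=0, Z=0, U=1, X=1, V=0, Y=2) weight 4/945
  (W=0, Z=0, U=1, X=1, V=0, Y=3) weight 4/945
  … 40 more
Group by X:
  weight(X=0) = 4/27
  weight(X=1) = 2/27
Total weight = 4/27 + 2/27 = 2/9
P(X=0 | obs) = 4/27 / 2/9 = 2/3
P(X=1 | obs) = 2/27 / 2/9 = 1/3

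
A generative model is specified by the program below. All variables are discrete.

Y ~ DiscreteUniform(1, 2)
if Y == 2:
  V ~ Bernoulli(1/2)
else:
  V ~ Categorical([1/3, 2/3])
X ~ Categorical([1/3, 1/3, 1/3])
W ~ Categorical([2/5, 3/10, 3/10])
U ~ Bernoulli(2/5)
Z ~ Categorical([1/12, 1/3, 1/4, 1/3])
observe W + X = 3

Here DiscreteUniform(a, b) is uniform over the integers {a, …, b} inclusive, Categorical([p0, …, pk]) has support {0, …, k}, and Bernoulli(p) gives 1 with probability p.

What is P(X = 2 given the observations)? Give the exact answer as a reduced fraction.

P(X = 2 | obs) = 1/2

Enumerate traces; 64 have nonzero weight after conditioning:
  (Y=1, V=0, X=1, W=2, U=0, Z=0) weight 1/1200
  (Y=1, V=0, X=1, W=2, U=0, Z=1) weight 1/300
  (Y=1, V=0, X=1, W=2, U=0, Z=2) weight 1/400
  (Y=1, V=0, X=1, W=2, U=0, Z=3) weight 1/300
  (Y=1, V=0, X=1, W=2, U=1, Z=0) weight 1/1800
  (Y=1, V=0, X=1, W=2, U=1, Z=1) weight 1/450
  (Y=1, V=0, X=1, W=2, U=1, Z=2) weight 1/600
  (Y=1, V=0, X=1, W=2, U=1, Z=3) weight 1/450
  (Y=1, V=0, X=2, W=1, U=0, Z=0) weight 1/1200
  … 55 more
Group by X:
  weight(X=1) = 1/10
  weight(X=2) = 1/10
Total weight = 1/10 + 1/10 = 1/5
P(X=1 | obs) = 1/10 / 1/5 = 1/2
P(X=2 | obs) = 1/10 / 1/5 = 1/2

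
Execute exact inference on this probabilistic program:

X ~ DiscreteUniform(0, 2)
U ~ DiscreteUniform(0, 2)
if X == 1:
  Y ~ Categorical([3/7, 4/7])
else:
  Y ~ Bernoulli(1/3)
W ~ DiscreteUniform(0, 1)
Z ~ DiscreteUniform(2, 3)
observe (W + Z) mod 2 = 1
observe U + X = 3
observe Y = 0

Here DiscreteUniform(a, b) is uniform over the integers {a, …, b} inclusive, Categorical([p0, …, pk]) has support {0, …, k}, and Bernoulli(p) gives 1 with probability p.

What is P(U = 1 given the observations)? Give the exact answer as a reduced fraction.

P(U = 1 | obs) = 14/23

Enumerate traces; 4 have nonzero weight after conditioning:
  (X=1, U=2, Y=0, W=0, Z=3) weight 1/84
  (X=1, U=2, Y=0, W=1, Z=2) weight 1/84
  (X=2, U=1, Y=0, W=0, Z=3) weight 1/54
  (X=2, U=1, Y=0, W=1, Z=2) weight 1/54
Group by U:
  weight(U=1) = 1/27
  weight(U=2) = 1/42
Total weight = 1/27 + 1/42 = 23/378
P(U=1 | obs) = 1/27 / 23/378 = 14/23
P(U=2 | obs) = 1/42 / 23/378 = 9/23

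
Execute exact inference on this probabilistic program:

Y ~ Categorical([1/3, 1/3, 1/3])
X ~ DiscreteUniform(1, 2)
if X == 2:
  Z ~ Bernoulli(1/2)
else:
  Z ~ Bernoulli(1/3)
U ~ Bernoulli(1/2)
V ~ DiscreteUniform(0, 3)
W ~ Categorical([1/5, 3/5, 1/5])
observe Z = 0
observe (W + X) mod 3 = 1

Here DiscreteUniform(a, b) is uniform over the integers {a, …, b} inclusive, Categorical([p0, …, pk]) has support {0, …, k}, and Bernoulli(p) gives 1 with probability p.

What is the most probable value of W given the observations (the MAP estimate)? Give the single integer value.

Enumerate traces; 48 have nonzero weight after conditioning:
  (Y=0, X=1, Z=0, U=0, V=0, W=0) weight 1/360
  (Y=0, X=1, Z=0, U=0, V=1, W=0) weight 1/360
  (Y=0, X=1, Z=0, U=0, V=2, W=0) weight 1/360
  (Y=0, X=1, Z=0, U=0, V=3, W=0) weight 1/360
  (Y=0, X=1, Z=0, U=1, V=0, W=0) weight 1/360
  (Y=0, X=1, Z=0, U=1, V=1, W=0) weight 1/360
  (Y=0, X=1, Z=0, U=1, V=2, W=0) weight 1/360
  (Y=0, X=1, Z=0, U=1, V=3, W=0) weight 1/360
  (Y=0, X=2, Z=0, U=0, V=0, W=2) weight 1/480
  … 39 more
Group by W:
  weight(W=0) = 1/15
  weight(W=2) = 1/20
Total weight = 1/15 + 1/20 = 7/60
P(W=0 | obs) = 1/15 / 7/60 = 4/7
P(W=2 | obs) = 1/20 / 7/60 = 3/7
argmax = 0

argmax_v P(W = v | obs) = 0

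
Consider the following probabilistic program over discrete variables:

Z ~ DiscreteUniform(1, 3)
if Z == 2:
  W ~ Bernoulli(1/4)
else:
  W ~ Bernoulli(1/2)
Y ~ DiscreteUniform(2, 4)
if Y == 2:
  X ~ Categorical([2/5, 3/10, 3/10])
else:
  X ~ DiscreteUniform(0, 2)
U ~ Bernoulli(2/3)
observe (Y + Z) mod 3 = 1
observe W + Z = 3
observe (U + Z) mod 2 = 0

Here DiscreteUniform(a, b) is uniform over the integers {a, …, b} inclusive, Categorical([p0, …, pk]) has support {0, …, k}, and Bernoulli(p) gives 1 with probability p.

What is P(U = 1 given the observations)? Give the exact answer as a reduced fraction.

Enumerate traces; 6 have nonzero weight after conditioning:
  (Z=2, W=1, Y=2, X=0, U=0) weight 1/270
  (Z=2, W=1, Y=2, X=1, U=0) weight 1/360
  (Z=2, W=1, Y=2, X=2, U=0) weight 1/360
  (Z=3, W=0, Y=4, X=0, U=1) weight 1/81
  (Z=3, W=0, Y=4, X=1, U=1) weight 1/81
  (Z=3, W=0, Y=4, X=2, U=1) weight 1/81
Group by U:
  weight(U=0) = 1/108
  weight(U=1) = 1/27
Total weight = 1/108 + 1/27 = 5/108
P(U=0 | obs) = 1/108 / 5/108 = 1/5
P(U=1 | obs) = 1/27 / 5/108 = 4/5

P(U = 1 | obs) = 4/5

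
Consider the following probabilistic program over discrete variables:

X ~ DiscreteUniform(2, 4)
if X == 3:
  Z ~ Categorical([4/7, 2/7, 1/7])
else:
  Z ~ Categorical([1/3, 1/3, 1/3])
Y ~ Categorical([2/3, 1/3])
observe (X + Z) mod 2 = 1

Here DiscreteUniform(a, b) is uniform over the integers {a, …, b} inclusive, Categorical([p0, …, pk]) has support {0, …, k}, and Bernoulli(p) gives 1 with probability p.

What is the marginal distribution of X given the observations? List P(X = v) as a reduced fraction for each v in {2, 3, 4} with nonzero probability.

P(X=2) = 7/29, P(X=3) = 15/29, P(X=4) = 7/29

Enumerate traces; 8 have nonzero weight after conditioning:
  (X=2, Z=1, Y=0) weight 2/27
  (X=2, Z=1, Y=1) weight 1/27
  (X=3, Z=0, Y=0) weight 8/63
  (X=3, Z=0, Y=1) weight 4/63
  (X=3, Z=2, Y=0) weight 2/63
  (X=3, Z=2, Y=1) weight 1/63
  (X=4, Z=1, Y=0) weight 2/27
  (X=4, Z=1, Y=1) weight 1/27
Group by X:
  weight(X=2) = 1/9
  weight(X=3) = 5/21
  weight(X=4) = 1/9
Total weight = 1/9 + 5/21 + 1/9 = 29/63
P(X=2 | obs) = 1/9 / 29/63 = 7/29
P(X=3 | obs) = 5/21 / 29/63 = 15/29
P(X=4 | obs) = 1/9 / 29/63 = 7/29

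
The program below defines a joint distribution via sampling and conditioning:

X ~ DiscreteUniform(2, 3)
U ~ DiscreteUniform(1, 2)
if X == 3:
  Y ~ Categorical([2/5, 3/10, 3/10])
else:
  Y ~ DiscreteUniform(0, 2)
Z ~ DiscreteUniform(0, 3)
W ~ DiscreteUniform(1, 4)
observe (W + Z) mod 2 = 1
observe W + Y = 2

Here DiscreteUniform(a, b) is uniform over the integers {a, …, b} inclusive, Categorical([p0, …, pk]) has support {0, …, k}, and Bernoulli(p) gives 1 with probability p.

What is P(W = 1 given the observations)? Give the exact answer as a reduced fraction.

P(W = 1 | obs) = 19/41

Enumerate traces; 16 have nonzero weight after conditioning:
  (X=2, U=1, Y=0, Z=1, W=2) weight 1/192
  (X=2, U=1, Y=0, Z=3, W=2) weight 1/192
  (X=2, U=1, Y=1, Z=0, W=1) weight 1/192
  (X=2, U=1, Y=1, Z=2, W=1) weight 1/192
  (X=2, U=2, Y=0, Z=1, W=2) weight 1/192
  (X=2, U=2, Y=0, Z=3, W=2) weight 1/192
  (X=2, U=2, Y=1, Z=0, W=1) weight 1/192
  (X=2, U=2, Y=1, Z=2, W=1) weight 1/192
  … 8 more
Group by W:
  weight(W=1) = 19/480
  weight(W=2) = 11/240
Total weight = 19/480 + 11/240 = 41/480
P(W=1 | obs) = 19/480 / 41/480 = 19/41
P(W=2 | obs) = 11/240 / 41/480 = 22/41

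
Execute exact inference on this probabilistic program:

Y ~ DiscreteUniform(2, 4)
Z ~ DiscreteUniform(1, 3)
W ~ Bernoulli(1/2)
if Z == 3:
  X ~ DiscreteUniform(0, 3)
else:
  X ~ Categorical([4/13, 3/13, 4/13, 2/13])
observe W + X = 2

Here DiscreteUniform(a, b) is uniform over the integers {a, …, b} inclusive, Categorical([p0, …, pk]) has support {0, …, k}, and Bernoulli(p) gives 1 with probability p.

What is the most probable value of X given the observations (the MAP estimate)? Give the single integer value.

Enumerate traces; 18 have nonzero weight after conditioning:
  (Y=2, Z=1, W=0, X=2) weight 2/117
  (Y=2, Z=1, W=1, X=1) weight 1/78
  (Y=2, Z=2, W=0, X=2) weight 2/117
  (Y=2, Z=2, W=1, X=1) weight 1/78
  (Y=2, Z=3, W=0, X=2) weight 1/72
  (Y=2, Z=3, W=1, X=1) weight 1/72
  (Y=3, Z=1, W=0, X=2) weight 2/117
  (Y=3, Z=1, W=1, X=1) weight 1/78
  … 10 more
Group by X:
  weight(X=1) = 37/312
  weight(X=2) = 15/104
Total weight = 37/312 + 15/104 = 41/156
P(X=1 | obs) = 37/312 / 41/156 = 37/82
P(X=2 | obs) = 15/104 / 41/156 = 45/82
argmax = 2

argmax_v P(X = v | obs) = 2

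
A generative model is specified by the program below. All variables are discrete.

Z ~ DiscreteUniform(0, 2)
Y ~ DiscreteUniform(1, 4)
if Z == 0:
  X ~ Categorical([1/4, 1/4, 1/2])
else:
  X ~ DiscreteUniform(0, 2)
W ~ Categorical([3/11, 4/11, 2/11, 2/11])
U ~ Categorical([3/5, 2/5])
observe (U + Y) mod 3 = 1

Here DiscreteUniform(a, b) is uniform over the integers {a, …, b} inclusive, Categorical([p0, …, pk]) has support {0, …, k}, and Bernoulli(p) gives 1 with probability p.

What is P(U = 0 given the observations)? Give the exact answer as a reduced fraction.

P(U = 0 | obs) = 3/4

Enumerate traces; 108 have nonzero weight after conditioning:
  (Z=0, Y=1, X=0, W=0, U=0) weight 3/880
  (Z=0, Y=1, X=0, W=1, U=0) weight 1/220
  (Z=0, Y=1, X=0, W=2, U=0) weight 1/440
  (Z=0, Y=1, X=0, W=3, U=0) weight 1/440
  (Z=0, Y=1, X=1, W=0, U=0) weight 3/880
  (Z=0, Y=1, X=1, W=1, U=0) weight 1/220
  (Z=0, Y=1, X=1, W=2, U=0) weight 1/440
  (Z=0, Y=1, X=1, W=3, U=0) weight 1/440
  (Z=0, Y=3, X=0, W=0, U=1) weight 1/440
  … 99 more
Group by U:
  weight(U=0) = 3/10
  weight(U=1) = 1/10
Total weight = 3/10 + 1/10 = 2/5
P(U=0 | obs) = 3/10 / 2/5 = 3/4
P(U=1 | obs) = 1/10 / 2/5 = 1/4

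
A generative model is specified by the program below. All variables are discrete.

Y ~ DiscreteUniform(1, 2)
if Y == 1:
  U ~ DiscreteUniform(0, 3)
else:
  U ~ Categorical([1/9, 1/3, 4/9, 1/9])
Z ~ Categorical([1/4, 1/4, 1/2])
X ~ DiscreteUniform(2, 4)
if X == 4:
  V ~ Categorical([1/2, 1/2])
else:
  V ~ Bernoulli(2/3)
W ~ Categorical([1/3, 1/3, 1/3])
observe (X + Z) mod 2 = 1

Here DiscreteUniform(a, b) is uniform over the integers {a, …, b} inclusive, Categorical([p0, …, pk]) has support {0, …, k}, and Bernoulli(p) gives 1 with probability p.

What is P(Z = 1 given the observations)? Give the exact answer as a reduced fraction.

Enumerate traces; 192 have nonzero weight after conditioning:
  (Y=1, U=0, Z=0, X=3, V=0, W=0) weight 1/864
  (Y=1, U=0, Z=0, X=3, V=0, W=1) weight 1/864
  (Y=1, U=0, Z=0, X=3, V=0, W=2) weight 1/864
  (Y=1, U=0, Z=0, X=3, V=1, W=0) weight 1/432
  (Y=1, U=0, Z=0, X=3, V=1, W=1) weight 1/432
  (Y=1, U=0, Z=0, X=3, V=1, W=2) weight 1/432
  (Y=1, U=0, Z=1, X=2, V=0, W=0) weight 1/864
  (Y=1, U=0, Z=1, X=2, V=0, W=1) weight 1/864
  (Y=1, U=0, Z=2, X=3, V=0, W=0) weight 1/432
  … 183 more
Group by Z:
  weight(Z=0) = 1/12
  weight(Z=1) = 1/6
  weight(Z=2) = 1/6
Total weight = 1/12 + 1/6 + 1/6 = 5/12
P(Z=0 | obs) = 1/12 / 5/12 = 1/5
P(Z=1 | obs) = 1/6 / 5/12 = 2/5
P(Z=2 | obs) = 1/6 / 5/12 = 2/5

P(Z = 1 | obs) = 2/5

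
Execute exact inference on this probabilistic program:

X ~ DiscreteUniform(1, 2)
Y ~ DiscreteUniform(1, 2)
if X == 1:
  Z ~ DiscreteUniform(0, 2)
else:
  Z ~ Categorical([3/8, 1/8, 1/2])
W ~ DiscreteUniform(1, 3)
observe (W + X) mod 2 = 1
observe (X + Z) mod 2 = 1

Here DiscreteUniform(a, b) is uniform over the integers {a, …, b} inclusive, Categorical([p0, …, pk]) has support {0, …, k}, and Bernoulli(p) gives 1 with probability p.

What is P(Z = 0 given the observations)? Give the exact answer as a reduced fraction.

Enumerate traces; 8 have nonzero weight after conditioning:
  (X=1, Y=1, Z=0, W=2) weight 1/36
  (X=1, Y=1, Z=2, W=2) weight 1/36
  (X=1, Y=2, Z=0, W=2) weight 1/36
  (X=1, Y=2, Z=2, W=2) weight 1/36
  (X=2, Y=1, Z=1, W=1) weight 1/96
  (X=2, Y=1, Z=1, W=3) weight 1/96
  (X=2, Y=2, Z=1, W=1) weight 1/96
  (X=2, Y=2, Z=1, W=3) weight 1/96
Group by Z:
  weight(Z=0) = 1/18
  weight(Z=1) = 1/24
  weight(Z=2) = 1/18
Total weight = 1/18 + 1/24 + 1/18 = 11/72
P(Z=0 | obs) = 1/18 / 11/72 = 4/11
P(Z=1 | obs) = 1/24 / 11/72 = 3/11
P(Z=2 | obs) = 1/18 / 11/72 = 4/11

P(Z = 0 | obs) = 4/11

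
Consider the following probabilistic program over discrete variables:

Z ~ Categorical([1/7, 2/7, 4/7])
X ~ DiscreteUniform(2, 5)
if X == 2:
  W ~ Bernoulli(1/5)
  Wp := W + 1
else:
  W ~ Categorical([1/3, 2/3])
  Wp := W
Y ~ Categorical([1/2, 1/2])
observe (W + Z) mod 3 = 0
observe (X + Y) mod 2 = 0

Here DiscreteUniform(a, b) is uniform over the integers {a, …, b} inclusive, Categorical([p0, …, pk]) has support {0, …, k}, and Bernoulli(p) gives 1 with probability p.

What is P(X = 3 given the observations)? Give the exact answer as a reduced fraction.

Enumerate traces; 8 have nonzero weight after conditioning:
  (Z=0, X=2, W=0, Y=0) weight 1/70
  (Z=0, X=3, W=0, Y=1) weight 1/168
  (Z=0, X=4, W=0, Y=0) weight 1/168
  (Z=0, X=5, W=0, Y=1) weight 1/168
  (Z=2, X=2, W=1, Y=0) weight 1/70
  (Z=2, X=3, W=1, Y=1) weight 1/21
  (Z=2, X=4, W=1, Y=0) weight 1/21
  (Z=2, X=5, W=1, Y=1) weight 1/21
Group by X:
  weight(X=2) = 1/35
  weight(X=3) = 3/56
  weight(X=4) = 3/56
  weight(X=5) = 3/56
Total weight = 1/35 + 3/56 + 3/56 + 3/56 = 53/280
P(X=2 | obs) = 1/35 / 53/280 = 8/53
P(X=3 | obs) = 3/56 / 53/280 = 15/53
P(X=4 | obs) = 3/56 / 53/280 = 15/53
P(X=5 | obs) = 3/56 / 53/280 = 15/53

P(X = 3 | obs) = 15/53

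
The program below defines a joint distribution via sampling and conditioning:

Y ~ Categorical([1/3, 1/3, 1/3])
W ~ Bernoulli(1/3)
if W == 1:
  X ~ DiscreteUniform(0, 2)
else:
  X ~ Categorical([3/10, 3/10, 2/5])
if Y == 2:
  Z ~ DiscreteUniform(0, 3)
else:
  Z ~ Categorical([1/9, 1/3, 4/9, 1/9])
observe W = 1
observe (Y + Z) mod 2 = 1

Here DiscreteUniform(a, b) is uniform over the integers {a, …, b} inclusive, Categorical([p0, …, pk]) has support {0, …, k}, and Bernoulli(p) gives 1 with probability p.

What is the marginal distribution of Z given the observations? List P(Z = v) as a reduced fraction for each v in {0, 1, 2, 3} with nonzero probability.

Enumerate traces; 18 have nonzero weight after conditioning:
  (Y=0, W=1, X=0, Z=1) weight 1/81
  (Y=0, W=1, X=0, Z=3) weight 1/243
  (Y=0, W=1, X=1, Z=1) weight 1/81
  (Y=0, W=1, X=1, Z=3) weight 1/243
  (Y=0, W=1, X=2, Z=1) weight 1/81
  (Y=0, W=1, X=2, Z=3) weight 1/243
  (Y=1, W=1, X=0, Z=0) weight 1/243
  (Y=1, W=1, X=0, Z=2) weight 4/243
  … 10 more
Group by Z:
  weight(Z=0) = 1/81
  weight(Z=1) = 7/108
  weight(Z=2) = 4/81
  weight(Z=3) = 13/324
Total weight = 1/81 + 7/108 + 4/81 + 13/324 = 1/6
P(Z=0 | obs) = 1/81 / 1/6 = 2/27
P(Z=1 | obs) = 7/108 / 1/6 = 7/18
P(Z=2 | obs) = 4/81 / 1/6 = 8/27
P(Z=3 | obs) = 13/324 / 1/6 = 13/54

P(Z=0) = 2/27, P(Z=1) = 7/18, P(Z=2) = 8/27, P(Z=3) = 13/54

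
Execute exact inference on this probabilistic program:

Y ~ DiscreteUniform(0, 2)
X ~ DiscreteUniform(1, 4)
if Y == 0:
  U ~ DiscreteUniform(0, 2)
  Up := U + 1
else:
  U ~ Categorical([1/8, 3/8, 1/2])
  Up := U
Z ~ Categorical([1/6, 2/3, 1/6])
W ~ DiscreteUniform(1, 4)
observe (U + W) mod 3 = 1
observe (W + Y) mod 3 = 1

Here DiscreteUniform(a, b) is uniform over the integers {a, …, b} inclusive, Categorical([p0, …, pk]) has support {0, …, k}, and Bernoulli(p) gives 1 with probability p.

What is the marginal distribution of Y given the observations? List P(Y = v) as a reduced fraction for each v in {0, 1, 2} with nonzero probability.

Enumerate traces; 48 have nonzero weight after conditioning:
  (Y=0, X=1, U=0, Z=0, W=1) weight 1/864
  (Y=0, X=1, U=0, Z=0, W=4) weight 1/864
  (Y=0, X=1, U=0, Z=1, W=1) weight 1/216
  (Y=0, X=1, U=0, Z=1, W=4) weight 1/216
  (Y=0, X=1, U=0, Z=2, W=1) weight 1/864
  (Y=0, X=1, U=0, Z=2, W=4) weight 1/864
  (Y=0, X=2, U=0, Z=0, W=1) weight 1/864
  (Y=0, X=2, U=0, Z=0, W=4) weight 1/864
  (Y=1, X=1, U=1, Z=0, W=3) weight 1/768
  (Y=2, X=1, U=2, Z=0, W=2) weight 1/576
  … 38 more
Group by Y:
  weight(Y=0) = 1/18
  weight(Y=1) = 1/32
  weight(Y=2) = 1/24
Total weight = 1/18 + 1/32 + 1/24 = 37/288
P(Y=0 | obs) = 1/18 / 37/288 = 16/37
P(Y=1 | obs) = 1/32 / 37/288 = 9/37
P(Y=2 | obs) = 1/24 / 37/288 = 12/37

P(Y=0) = 16/37, P(Y=1) = 9/37, P(Y=2) = 12/37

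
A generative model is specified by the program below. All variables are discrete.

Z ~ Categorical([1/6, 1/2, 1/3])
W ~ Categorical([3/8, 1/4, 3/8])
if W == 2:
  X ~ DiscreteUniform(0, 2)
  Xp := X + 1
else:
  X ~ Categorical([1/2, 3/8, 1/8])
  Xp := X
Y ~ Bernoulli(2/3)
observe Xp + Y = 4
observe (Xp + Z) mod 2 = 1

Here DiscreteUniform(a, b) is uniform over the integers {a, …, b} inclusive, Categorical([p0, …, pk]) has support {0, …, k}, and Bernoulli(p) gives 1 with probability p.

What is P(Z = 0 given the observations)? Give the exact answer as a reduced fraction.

P(Z = 0 | obs) = 1/3

Enumerate traces; 2 have nonzero weight after conditioning:
  (Z=0, W=2, X=2, Y=1) weight 1/72
  (Z=2, W=2, X=2, Y=1) weight 1/36
Group by Z:
  weight(Z=0) = 1/72
  weight(Z=2) = 1/36
Total weight = 1/72 + 1/36 = 1/24
P(Z=0 | obs) = 1/72 / 1/24 = 1/3
P(Z=2 | obs) = 1/36 / 1/24 = 2/3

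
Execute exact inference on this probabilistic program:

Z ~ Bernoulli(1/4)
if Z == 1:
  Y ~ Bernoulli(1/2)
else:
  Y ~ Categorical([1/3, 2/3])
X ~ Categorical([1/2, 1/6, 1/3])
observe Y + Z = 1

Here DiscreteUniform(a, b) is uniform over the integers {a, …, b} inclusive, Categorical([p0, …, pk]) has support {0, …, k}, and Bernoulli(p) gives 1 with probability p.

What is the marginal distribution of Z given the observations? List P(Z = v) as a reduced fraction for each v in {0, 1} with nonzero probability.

P(Z=0) = 4/5, P(Z=1) = 1/5

Enumerate traces; 6 have nonzero weight after conditioning:
  (Z=0, Y=1, X=0) weight 1/4
  (Z=0, Y=1, X=1) weight 1/12
  (Z=0, Y=1, X=2) weight 1/6
  (Z=1, Y=0, X=0) weight 1/16
  (Z=1, Y=0, X=1) weight 1/48
  (Z=1, Y=0, X=2) weight 1/24
Group by Z:
  weight(Z=0) = 1/2
  weight(Z=1) = 1/8
Total weight = 1/2 + 1/8 = 5/8
P(Z=0 | obs) = 1/2 / 5/8 = 4/5
P(Z=1 | obs) = 1/8 / 5/8 = 1/5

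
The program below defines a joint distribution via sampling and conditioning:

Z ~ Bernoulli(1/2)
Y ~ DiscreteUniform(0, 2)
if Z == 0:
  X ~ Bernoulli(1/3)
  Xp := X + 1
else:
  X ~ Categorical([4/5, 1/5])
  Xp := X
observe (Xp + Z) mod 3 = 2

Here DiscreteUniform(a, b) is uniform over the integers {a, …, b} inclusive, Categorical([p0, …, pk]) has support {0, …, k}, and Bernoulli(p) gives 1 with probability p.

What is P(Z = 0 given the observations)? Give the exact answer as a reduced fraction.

Enumerate traces; 6 have nonzero weight after conditioning:
  (Z=0, Y=0, X=1) weight 1/18
  (Z=0, Y=1, X=1) weight 1/18
  (Z=0, Y=2, X=1) weight 1/18
  (Z=1, Y=0, X=1) weight 1/30
  (Z=1, Y=1, X=1) weight 1/30
  (Z=1, Y=2, X=1) weight 1/30
Group by Z:
  weight(Z=0) = 1/6
  weight(Z=1) = 1/10
Total weight = 1/6 + 1/10 = 4/15
P(Z=0 | obs) = 1/6 / 4/15 = 5/8
P(Z=1 | obs) = 1/10 / 4/15 = 3/8

P(Z = 0 | obs) = 5/8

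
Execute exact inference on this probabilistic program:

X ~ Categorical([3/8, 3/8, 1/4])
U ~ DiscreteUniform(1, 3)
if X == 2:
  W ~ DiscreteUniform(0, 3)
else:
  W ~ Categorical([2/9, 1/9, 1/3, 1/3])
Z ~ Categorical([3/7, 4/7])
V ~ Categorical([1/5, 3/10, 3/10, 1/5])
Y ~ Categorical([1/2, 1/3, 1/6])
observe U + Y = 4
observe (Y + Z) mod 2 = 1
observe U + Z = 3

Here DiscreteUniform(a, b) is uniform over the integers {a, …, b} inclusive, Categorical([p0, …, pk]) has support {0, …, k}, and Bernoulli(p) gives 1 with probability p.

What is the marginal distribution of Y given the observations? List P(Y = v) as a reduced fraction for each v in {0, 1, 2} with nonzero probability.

Enumerate traces; 96 have nonzero weight after conditioning:
  (X=0, U=2, W=0, Z=1, V=0, Y=2) weight 1/1890
  (X=0, U=2, W=0, Z=1, V=1, Y=2) weight 1/1260
  (X=0, U=2, W=0, Z=1, V=2, Y=2) weight 1/1260
  (X=0, U=2, W=0, Z=1, V=3, Y=2) weight 1/1890
  (X=0, U=2, W=1, Z=1, V=0, Y=2) weight 1/3780
  (X=0, U=2, W=1, Z=1, V=1, Y=2) weight 1/2520
  (X=0, U=2, W=1, Z=1, V=2, Y=2) weight 1/2520
  (X=0, U=2, W=1, Z=1, V=3, Y=2) weight 1/3780
  (X=0, U=3, W=0, Z=0, V=0, Y=1) weight 1/1260
  … 87 more
Group by Y:
  weight(Y=1) = 1/21
  weight(Y=2) = 2/63
Total weight = 1/21 + 2/63 = 5/63
P(Y=1 | obs) = 1/21 / 5/63 = 3/5
P(Y=2 | obs) = 2/63 / 5/63 = 2/5

P(Y=1) = 3/5, P(Y=2) = 2/5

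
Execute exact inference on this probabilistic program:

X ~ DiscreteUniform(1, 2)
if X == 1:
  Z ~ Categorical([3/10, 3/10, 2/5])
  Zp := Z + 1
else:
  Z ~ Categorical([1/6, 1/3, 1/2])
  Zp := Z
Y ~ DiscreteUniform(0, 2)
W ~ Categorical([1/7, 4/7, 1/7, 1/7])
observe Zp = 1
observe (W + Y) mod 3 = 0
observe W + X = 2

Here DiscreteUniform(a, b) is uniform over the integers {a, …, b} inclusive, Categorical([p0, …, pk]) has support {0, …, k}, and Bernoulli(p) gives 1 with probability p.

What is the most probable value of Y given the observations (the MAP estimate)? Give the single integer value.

argmax_v P(Y = v | obs) = 2

Enumerate traces; 2 have nonzero weight after conditioning:
  (X=1, Z=0, Y=2, W=1) weight 1/35
  (X=2, Z=1, Y=0, W=0) weight 1/126
Group by Y:
  weight(Y=0) = 1/126
  weight(Y=2) = 1/35
Total weight = 1/126 + 1/35 = 23/630
P(Y=0 | obs) = 1/126 / 23/630 = 5/23
P(Y=2 | obs) = 1/35 / 23/630 = 18/23
argmax = 2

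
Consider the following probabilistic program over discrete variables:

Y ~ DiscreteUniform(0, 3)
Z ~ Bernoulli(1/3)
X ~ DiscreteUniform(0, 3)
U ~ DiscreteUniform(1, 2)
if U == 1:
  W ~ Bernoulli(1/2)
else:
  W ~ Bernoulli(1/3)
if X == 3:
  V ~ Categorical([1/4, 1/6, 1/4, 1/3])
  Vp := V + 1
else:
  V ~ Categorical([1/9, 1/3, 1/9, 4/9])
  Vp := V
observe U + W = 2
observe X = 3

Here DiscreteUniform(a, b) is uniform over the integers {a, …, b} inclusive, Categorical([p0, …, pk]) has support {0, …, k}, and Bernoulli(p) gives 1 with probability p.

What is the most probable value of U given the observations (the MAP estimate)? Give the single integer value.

Enumerate traces; 64 have nonzero weight after conditioning:
  (Y=0, Z=0, X=3, U=1, W=1, V=0) weight 1/384
  (Y=0, Z=0, X=3, U=1, W=1, V=1) weight 1/576
  (Y=0, Z=0, X=3, U=1, W=1, V=2) weight 1/384
  (Y=0, Z=0, X=3, U=1, W=1, V=3) weight 1/288
  (Y=0, Z=0, X=3, U=2, W=0, V=0) weight 1/288
  (Y=0, Z=0, X=3, U=2, W=0, V=1) weight 1/432
  (Y=0, Z=0, X=3, U=2, W=0, V=2) weight 1/288
  (Y=0, Z=0, X=3, U=2, W=0, V=3) weight 1/216
  … 56 more
Group by U:
  weight(U=1) = 1/16
  weight(U=2) = 1/12
Total weight = 1/16 + 1/12 = 7/48
P(U=1 | obs) = 1/16 / 7/48 = 3/7
P(U=2 | obs) = 1/12 / 7/48 = 4/7
argmax = 2

argmax_v P(U = v | obs) = 2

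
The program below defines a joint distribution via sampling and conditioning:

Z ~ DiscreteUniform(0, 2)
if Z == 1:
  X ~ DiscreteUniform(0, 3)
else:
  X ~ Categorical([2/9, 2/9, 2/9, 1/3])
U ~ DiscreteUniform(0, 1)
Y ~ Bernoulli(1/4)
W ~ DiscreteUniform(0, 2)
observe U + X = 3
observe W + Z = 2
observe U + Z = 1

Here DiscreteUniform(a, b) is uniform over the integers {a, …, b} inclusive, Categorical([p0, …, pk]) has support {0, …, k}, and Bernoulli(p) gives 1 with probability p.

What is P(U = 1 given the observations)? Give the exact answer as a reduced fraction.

P(U = 1 | obs) = 8/17

Enumerate traces; 4 have nonzero weight after conditioning:
  (Z=0, X=2, U=1, Y=0, W=2) weight 1/108
  (Z=0, X=2, U=1, Y=1, W=2) weight 1/324
  (Z=1, X=3, U=0, Y=0, W=1) weight 1/96
  (Z=1, X=3, U=0, Y=1, W=1) weight 1/288
Group by U:
  weight(U=0) = 1/72
  weight(U=1) = 1/81
Total weight = 1/72 + 1/81 = 17/648
P(U=0 | obs) = 1/72 / 17/648 = 9/17
P(U=1 | obs) = 1/81 / 17/648 = 8/17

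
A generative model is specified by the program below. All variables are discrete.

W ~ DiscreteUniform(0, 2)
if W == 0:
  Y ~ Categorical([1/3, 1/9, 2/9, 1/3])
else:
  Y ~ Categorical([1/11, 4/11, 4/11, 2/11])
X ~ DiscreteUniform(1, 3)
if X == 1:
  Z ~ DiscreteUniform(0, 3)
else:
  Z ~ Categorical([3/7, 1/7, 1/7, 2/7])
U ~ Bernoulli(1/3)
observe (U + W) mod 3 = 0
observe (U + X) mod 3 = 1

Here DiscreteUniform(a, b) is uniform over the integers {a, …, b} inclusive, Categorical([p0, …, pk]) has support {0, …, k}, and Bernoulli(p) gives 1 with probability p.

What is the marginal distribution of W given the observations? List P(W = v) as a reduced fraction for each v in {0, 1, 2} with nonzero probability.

Enumerate traces; 32 have nonzero weight after conditioning:
  (W=0, Y=0, X=1, Z=0, U=0) weight 1/162
  (W=0, Y=0, X=1, Z=1, U=0) weight 1/162
  (W=0, Y=0, X=1, Z=2, U=0) weight 1/162
  (W=0, Y=0, X=1, Z=3, U=0) weight 1/162
  (W=0, Y=1, X=1, Z=0, U=0) weight 1/486
  (W=0, Y=1, X=1, Z=1, U=0) weight 1/486
  (W=0, Y=1, X=1, Z=2, U=0) weight 1/486
  (W=0, Y=1, X=1, Z=3, U=0) weight 1/486
  (W=2, Y=0, X=3, Z=0, U=1) weight 1/693
  … 23 more
Group by W:
  weight(W=0) = 2/27
  weight(W=2) = 1/27
Total weight = 2/27 + 1/27 = 1/9
P(W=0 | obs) = 2/27 / 1/9 = 2/3
P(W=2 | obs) = 1/27 / 1/9 = 1/3

P(W=0) = 2/3, P(W=2) = 1/3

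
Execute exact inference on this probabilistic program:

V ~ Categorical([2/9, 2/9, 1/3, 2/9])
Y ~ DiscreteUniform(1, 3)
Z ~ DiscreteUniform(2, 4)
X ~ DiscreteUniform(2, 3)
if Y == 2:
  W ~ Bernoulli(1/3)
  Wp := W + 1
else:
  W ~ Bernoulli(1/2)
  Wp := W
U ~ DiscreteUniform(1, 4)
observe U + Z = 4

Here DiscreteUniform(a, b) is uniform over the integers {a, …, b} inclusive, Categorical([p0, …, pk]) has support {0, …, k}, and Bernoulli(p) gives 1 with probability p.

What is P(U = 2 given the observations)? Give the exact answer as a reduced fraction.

Enumerate traces; 96 have nonzero weight after conditioning:
  (V=0, Y=1, Z=2, X=2, W=0, U=2) weight 1/648
  (V=0, Y=1, Z=2, X=2, W=1, U=2) weight 1/648
  (V=0, Y=1, Z=2, X=3, W=0, U=2) weight 1/648
  (V=0, Y=1, Z=2, X=3, W=1, U=2) weight 1/648
  (V=0, Y=1, Z=3, X=2, W=0, U=1) weight 1/648
  (V=0, Y=1, Z=3, X=2, W=1, U=1) weight 1/648
  (V=0, Y=1, Z=3, X=3, W=0, U=1) weight 1/648
  (V=0, Y=1, Z=3, X=3, W=1, U=1) weight 1/648
  … 88 more
Group by U:
  weight(U=1) = 1/12
  weight(U=2) = 1/12
Total weight = 1/12 + 1/12 = 1/6
P(U=1 | obs) = 1/12 / 1/6 = 1/2
P(U=2 | obs) = 1/12 / 1/6 = 1/2

P(U = 2 | obs) = 1/2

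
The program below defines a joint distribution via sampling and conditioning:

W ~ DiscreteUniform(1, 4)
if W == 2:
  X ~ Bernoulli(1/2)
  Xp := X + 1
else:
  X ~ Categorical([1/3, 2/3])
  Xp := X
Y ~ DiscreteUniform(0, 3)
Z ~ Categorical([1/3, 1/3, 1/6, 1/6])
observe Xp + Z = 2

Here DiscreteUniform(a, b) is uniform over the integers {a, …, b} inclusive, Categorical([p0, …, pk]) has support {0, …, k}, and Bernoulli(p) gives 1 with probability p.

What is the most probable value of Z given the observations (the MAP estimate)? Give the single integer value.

Enumerate traces; 32 have nonzero weight after conditioning:
  (W=1, X=0, Y=0, Z=2) weight 1/288
  (W=1, X=0, Y=1, Z=2) weight 1/288
  (W=1, X=0, Y=2, Z=2) weight 1/288
  (W=1, X=0, Y=3, Z=2) weight 1/288
  (W=1, X=1, Y=0, Z=1) weight 1/72
  (W=1, X=1, Y=1, Z=1) weight 1/72
  (W=1, X=1, Y=2, Z=1) weight 1/72
  (W=1, X=1, Y=3, Z=1) weight 1/72
  (W=2, X=1, Y=0, Z=0) weight 1/96
  … 23 more
Group by Z:
  weight(Z=0) = 1/24
  weight(Z=1) = 5/24
  weight(Z=2) = 1/24
Total weight = 1/24 + 5/24 + 1/24 = 7/24
P(Z=0 | obs) = 1/24 / 7/24 = 1/7
P(Z=1 | obs) = 5/24 / 7/24 = 5/7
P(Z=2 | obs) = 1/24 / 7/24 = 1/7
argmax = 1

argmax_v P(Z = v | obs) = 1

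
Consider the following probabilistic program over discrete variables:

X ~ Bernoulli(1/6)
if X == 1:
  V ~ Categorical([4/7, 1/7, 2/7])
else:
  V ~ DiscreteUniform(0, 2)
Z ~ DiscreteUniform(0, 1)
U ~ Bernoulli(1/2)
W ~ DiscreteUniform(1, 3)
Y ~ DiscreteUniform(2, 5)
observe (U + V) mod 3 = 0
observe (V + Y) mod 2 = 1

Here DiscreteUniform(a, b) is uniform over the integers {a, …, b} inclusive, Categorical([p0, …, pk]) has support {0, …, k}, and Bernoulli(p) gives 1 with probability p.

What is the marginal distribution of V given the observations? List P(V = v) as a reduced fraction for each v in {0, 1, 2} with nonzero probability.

Enumerate traces; 48 have nonzero weight after conditioning:
  (X=0, V=0, Z=0, U=0, W=1, Y=3) weight 5/864
  (X=0, V=0, Z=0, U=0, W=1, Y=5) weight 5/864
  (X=0, V=0, Z=0, U=0, W=2, Y=3) weight 5/864
  (X=0, V=0, Z=0, U=0, W=2, Y=5) weight 5/864
  (X=0, V=0, Z=0, U=0, W=3, Y=3) weight 5/864
  (X=0, V=0, Z=0, U=0, W=3, Y=5) weight 5/864
  (X=0, V=0, Z=1, U=0, W=1, Y=3) weight 5/864
  (X=0, V=0, Z=1, U=0, W=1, Y=5) weight 5/864
  (X=0, V=2, Z=0, U=1, W=1, Y=3) weight 5/864
  … 39 more
Group by V:
  weight(V=0) = 47/504
  weight(V=2) = 41/504
Total weight = 47/504 + 41/504 = 11/63
P(V=0 | obs) = 47/504 / 11/63 = 47/88
P(V=2 | obs) = 41/504 / 11/63 = 41/88

P(V=0) = 47/88, P(V=2) = 41/88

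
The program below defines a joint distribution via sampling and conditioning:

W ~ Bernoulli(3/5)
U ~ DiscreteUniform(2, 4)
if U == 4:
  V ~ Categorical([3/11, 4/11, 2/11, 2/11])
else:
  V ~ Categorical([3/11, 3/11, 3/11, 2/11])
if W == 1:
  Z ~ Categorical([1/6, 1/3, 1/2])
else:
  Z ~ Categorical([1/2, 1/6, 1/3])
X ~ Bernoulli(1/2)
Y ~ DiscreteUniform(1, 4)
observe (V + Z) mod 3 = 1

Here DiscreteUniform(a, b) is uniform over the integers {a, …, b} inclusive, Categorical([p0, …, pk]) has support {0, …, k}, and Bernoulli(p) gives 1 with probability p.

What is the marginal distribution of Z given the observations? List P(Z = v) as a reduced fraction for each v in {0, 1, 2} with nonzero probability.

Enumerate traces; 192 have nonzero weight after conditioning:
  (W=0, U=2, V=0, Z=1, X=0, Y=1) weight 1/1320
  (W=0, U=2, V=0, Z=1, X=0, Y=2) weight 1/1320
  (W=0, U=2, V=0, Z=1, X=0, Y=3) weight 1/1320
  (W=0, U=2, V=0, Z=1, X=0, Y=4) weight 1/1320
  (W=0, U=2, V=0, Z=1, X=1, Y=1) weight 1/1320
  (W=0, U=2, V=0, Z=1, X=1, Y=2) weight 1/1320
  (W=0, U=2, V=0, Z=1, X=1, Y=3) weight 1/1320
  (W=0, U=2, V=0, Z=1, X=1, Y=4) weight 1/1320
  (W=0, U=2, V=1, Z=0, X=0, Y=1) weight 1/440
  (W=0, U=2, V=2, Z=2, X=0, Y=1) weight 1/660
  … 182 more
Group by Z:
  weight(Z=0) = 1/11
  weight(Z=1) = 4/33
  weight(Z=2) = 52/495
Total weight = 1/11 + 4/33 + 52/495 = 157/495
P(Z=0 | obs) = 1/11 / 157/495 = 45/157
P(Z=1 | obs) = 4/33 / 157/495 = 60/157
P(Z=2 | obs) = 52/495 / 157/495 = 52/157

P(Z=0) = 45/157, P(Z=1) = 60/157, P(Z=2) = 52/157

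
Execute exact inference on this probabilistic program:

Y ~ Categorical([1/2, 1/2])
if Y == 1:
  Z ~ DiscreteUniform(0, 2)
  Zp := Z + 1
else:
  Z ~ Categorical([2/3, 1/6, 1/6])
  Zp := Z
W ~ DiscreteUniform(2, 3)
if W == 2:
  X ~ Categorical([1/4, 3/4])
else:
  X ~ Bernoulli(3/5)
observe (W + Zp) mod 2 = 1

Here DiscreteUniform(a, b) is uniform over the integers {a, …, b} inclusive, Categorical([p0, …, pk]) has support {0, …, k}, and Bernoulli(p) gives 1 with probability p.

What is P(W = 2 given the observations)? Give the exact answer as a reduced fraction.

Enumerate traces; 12 have nonzero weight after conditioning:
  (Y=0, Z=0, W=3, X=0) weight 1/15
  (Y=0, Z=0, W=3, X=1) weight 1/10
  (Y=0, Z=1, W=2, X=0) weight 1/96
  (Y=0, Z=1, W=2, X=1) weight 1/32
  (Y=0, Z=2, W=3, X=0) weight 1/60
  (Y=0, Z=2, W=3, X=1) weight 1/40
  (Y=1, Z=0, W=2, X=0) weight 1/48
  (Y=1, Z=0, W=2, X=1) weight 1/16
  … 4 more
Group by W:
  weight(W=2) = 5/24
  weight(W=3) = 7/24
Total weight = 5/24 + 7/24 = 1/2
P(W=2 | obs) = 5/24 / 1/2 = 5/12
P(W=3 | obs) = 7/24 / 1/2 = 7/12

P(W = 2 | obs) = 5/12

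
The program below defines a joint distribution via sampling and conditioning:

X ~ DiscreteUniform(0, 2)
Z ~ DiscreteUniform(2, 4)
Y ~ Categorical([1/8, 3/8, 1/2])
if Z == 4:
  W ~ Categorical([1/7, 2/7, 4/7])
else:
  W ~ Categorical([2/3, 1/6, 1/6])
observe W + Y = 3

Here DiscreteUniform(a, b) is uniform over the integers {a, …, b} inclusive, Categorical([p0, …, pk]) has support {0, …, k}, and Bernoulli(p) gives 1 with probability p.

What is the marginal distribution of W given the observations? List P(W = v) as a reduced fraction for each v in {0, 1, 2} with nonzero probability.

Enumerate traces; 18 have nonzero weight after conditioning:
  (X=0, Z=2, Y=1, W=2) weight 1/144
  (X=0, Z=2, Y=2, W=1) weight 1/108
  (X=0, Z=3, Y=1, W=2) weight 1/144
  (X=0, Z=3, Y=2, W=1) weight 1/108
  (X=0, Z=4, Y=1, W=2) weight 1/42
  (X=0, Z=4, Y=2, W=1) weight 1/63
  (X=1, Z=2, Y=1, W=2) weight 1/144
  (X=1, Z=2, Y=2, W=1) weight 1/108
  … 10 more
Group by W:
  weight(W=1) = 13/126
  weight(W=2) = 19/168
Total weight = 13/126 + 19/168 = 109/504
P(W=1 | obs) = 13/126 / 109/504 = 52/109
P(W=2 | obs) = 19/168 / 109/504 = 57/109

P(W=1) = 52/109, P(W=2) = 57/109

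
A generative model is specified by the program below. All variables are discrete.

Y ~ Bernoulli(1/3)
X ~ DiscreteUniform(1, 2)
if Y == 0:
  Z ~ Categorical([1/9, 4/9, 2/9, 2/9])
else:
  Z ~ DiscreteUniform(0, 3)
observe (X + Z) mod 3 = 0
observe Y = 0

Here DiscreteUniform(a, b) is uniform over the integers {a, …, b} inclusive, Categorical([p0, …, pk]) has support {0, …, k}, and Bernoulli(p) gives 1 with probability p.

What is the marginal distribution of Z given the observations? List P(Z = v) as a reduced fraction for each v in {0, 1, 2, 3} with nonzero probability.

Enumerate traces; 2 have nonzero weight after conditioning:
  (Y=0, X=1, Z=2) weight 2/27
  (Y=0, X=2, Z=1) weight 4/27
Group by Z:
  weight(Z=1) = 4/27
  weight(Z=2) = 2/27
Total weight = 4/27 + 2/27 = 2/9
P(Z=1 | obs) = 4/27 / 2/9 = 2/3
P(Z=2 | obs) = 2/27 / 2/9 = 1/3

P(Z=1) = 2/3, P(Z=2) = 1/3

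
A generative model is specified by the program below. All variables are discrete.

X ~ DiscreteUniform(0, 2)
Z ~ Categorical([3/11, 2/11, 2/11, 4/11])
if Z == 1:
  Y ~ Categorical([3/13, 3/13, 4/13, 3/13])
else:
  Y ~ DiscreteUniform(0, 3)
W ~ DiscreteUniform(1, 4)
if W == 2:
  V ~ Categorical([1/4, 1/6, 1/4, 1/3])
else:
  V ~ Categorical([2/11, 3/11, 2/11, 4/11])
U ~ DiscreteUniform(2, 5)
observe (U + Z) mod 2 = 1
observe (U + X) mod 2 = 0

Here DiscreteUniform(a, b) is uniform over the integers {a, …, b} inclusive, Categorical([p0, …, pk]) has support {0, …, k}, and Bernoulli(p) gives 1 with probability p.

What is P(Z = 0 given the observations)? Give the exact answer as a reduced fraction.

P(Z = 0 | obs) = 3/17

Enumerate traces; 768 have nonzero weight after conditioning:
  (X=0, Z=1, Y=0, W=1, V=0, U=2) weight 1/6292
  (X=0, Z=1, Y=0, W=1, V=0, U=4) weight 1/6292
  (X=0, Z=1, Y=0, W=1, V=1, U=2) weight 3/12584
  (X=0, Z=1, Y=0, W=1, V=1, U=4) weight 3/12584
  (X=0, Z=1, Y=0, W=1, V=2, U=2) weight 1/6292
  (X=0, Z=1, Y=0, W=1, V=2, U=4) weight 1/6292
  (X=0, Z=1, Y=0, W=1, V=3, U=2) weight 1/3146
  (X=0, Z=1, Y=0, W=1, V=3, U=4) weight 1/3146
  (X=0, Z=3, Y=0, W=1, V=0, U=2) weight 1/2904
  (X=1, Z=0, Y=0, W=1, V=0, U=3) weight 1/3872
  … 758 more
Group by Z:
  weight(Z=0) = 1/22
  weight(Z=1) = 2/33
  weight(Z=2) = 1/33
  weight(Z=3) = 4/33
Total weight = 1/22 + 2/33 + 1/33 + 4/33 = 17/66
P(Z=0 | obs) = 1/22 / 17/66 = 3/17
P(Z=1 | obs) = 2/33 / 17/66 = 4/17
P(Z=2 | obs) = 1/33 / 17/66 = 2/17
P(Z=3 | obs) = 4/33 / 17/66 = 8/17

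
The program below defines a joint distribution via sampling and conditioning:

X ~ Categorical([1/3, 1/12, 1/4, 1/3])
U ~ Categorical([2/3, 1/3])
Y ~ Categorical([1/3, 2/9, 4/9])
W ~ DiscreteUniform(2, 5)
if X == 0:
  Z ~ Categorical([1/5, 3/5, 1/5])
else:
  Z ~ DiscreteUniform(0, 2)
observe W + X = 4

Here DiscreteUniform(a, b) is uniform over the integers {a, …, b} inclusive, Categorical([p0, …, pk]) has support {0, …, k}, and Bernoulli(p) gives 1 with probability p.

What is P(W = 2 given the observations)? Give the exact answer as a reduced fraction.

Enumerate traces; 54 have nonzero weight after conditioning:
  (X=0, U=0, Y=0, W=4, Z=0) weight 1/270
  (X=0, U=0, Y=0, W=4, Z=1) weight 1/90
  (X=0, U=0, Y=0, W=4, Z=2) weight 1/270
  (X=0, U=0, Y=1, W=4, Z=0) weight 1/405
  (X=0, U=0, Y=1, W=4, Z=1) weight 1/135
  (X=0, U=0, Y=1, W=4, Z=2) weight 1/405
  (X=0, U=0, Y=2, W=4, Z=0) weight 2/405
  (X=0, U=0, Y=2, W=4, Z=1) weight 2/135
  (X=1, U=0, Y=0, W=3, Z=0) weight 1/648
  (X=2, U=0, Y=0, W=2, Z=0) weight 1/216
  … 44 more
Group by W:
  weight(W=2) = 1/16
  weight(W=3) = 1/48
  weight(W=4) = 1/12
Total weight = 1/16 + 1/48 + 1/12 = 1/6
P(W=2 | obs) = 1/16 / 1/6 = 3/8
P(W=3 | obs) = 1/48 / 1/6 = 1/8
P(W=4 | obs) = 1/12 / 1/6 = 1/2

P(W = 2 | obs) = 3/8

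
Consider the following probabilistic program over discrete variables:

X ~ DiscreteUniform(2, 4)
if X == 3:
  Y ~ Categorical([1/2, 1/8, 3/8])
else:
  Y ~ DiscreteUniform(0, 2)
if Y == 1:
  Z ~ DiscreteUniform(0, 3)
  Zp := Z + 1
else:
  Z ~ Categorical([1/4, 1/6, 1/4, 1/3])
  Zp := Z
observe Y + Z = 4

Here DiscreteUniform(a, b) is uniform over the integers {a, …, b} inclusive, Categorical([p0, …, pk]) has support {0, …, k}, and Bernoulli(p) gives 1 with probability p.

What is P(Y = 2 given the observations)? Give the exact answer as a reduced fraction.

Enumerate traces; 6 have nonzero weight after conditioning:
  (X=2, Y=1, Z=3) weight 1/36
  (X=2, Y=2, Z=2) weight 1/36
  (X=3, Y=1, Z=3) weight 1/96
  (X=3, Y=2, Z=2) weight 1/32
  (X=4, Y=1, Z=3) weight 1/36
  (X=4, Y=2, Z=2) weight 1/36
Group by Y:
  weight(Y=1) = 19/288
  weight(Y=2) = 25/288
Total weight = 19/288 + 25/288 = 11/72
P(Y=1 | obs) = 19/288 / 11/72 = 19/44
P(Y=2 | obs) = 25/288 / 11/72 = 25/44

P(Y = 2 | obs) = 25/44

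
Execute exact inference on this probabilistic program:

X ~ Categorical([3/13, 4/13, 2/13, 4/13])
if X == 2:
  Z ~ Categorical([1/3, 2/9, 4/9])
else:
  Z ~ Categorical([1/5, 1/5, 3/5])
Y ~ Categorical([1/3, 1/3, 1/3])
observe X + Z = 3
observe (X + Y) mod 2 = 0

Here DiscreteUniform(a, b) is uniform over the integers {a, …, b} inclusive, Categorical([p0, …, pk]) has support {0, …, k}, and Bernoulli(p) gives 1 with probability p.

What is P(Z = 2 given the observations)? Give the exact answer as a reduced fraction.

P(Z = 2 | obs) = 27/46

Enumerate traces; 4 have nonzero weight after conditioning:
  (X=1, Z=2, Y=1) weight 4/65
  (X=2, Z=1, Y=0) weight 4/351
  (X=2, Z=1, Y=2) weight 4/351
  (X=3, Z=0, Y=1) weight 4/195
Group by Z:
  weight(Z=0) = 4/195
  weight(Z=1) = 8/351
  weight(Z=2) = 4/65
Total weight = 4/195 + 8/351 + 4/65 = 184/1755
P(Z=0 | obs) = 4/195 / 184/1755 = 9/46
P(Z=1 | obs) = 8/351 / 184/1755 = 5/23
P(Z=2 | obs) = 4/65 / 184/1755 = 27/46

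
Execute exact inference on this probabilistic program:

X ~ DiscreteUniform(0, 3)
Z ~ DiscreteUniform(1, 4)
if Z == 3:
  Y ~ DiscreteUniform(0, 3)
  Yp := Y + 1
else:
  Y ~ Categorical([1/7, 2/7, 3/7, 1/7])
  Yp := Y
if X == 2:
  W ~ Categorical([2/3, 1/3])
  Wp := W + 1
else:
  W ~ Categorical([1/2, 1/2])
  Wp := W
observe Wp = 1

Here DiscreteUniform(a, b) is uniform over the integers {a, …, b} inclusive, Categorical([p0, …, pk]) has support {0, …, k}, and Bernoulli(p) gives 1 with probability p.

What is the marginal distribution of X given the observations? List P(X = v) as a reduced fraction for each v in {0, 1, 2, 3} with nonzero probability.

Enumerate traces; 64 have nonzero weight after conditioning:
  (X=0, Z=1, Y=0, W=1) weight 1/224
  (X=0, Z=1, Y=1, W=1) weight 1/112
  (X=0, Z=1, Y=2, W=1) weight 3/224
  (X=0, Z=1, Y=3, W=1) weight 1/224
  (X=0, Z=2, Y=0, W=1) weight 1/224
  (X=0, Z=2, Y=1, W=1) weight 1/112
  (X=0, Z=2, Y=2, W=1) weight 3/224
  (X=0, Z=2, Y=3, W=1) weight 1/224
  (X=1, Z=1, Y=0, W=1) weight 1/224
  (X=2, Z=1, Y=0, W=0) weight 1/168
  … 54 more
Group by X:
  weight(X=0) = 1/8
  weight(X=1) = 1/8
  weight(X=2) = 1/6
  weight(X=3) = 1/8
Total weight = 1/8 + 1/8 + 1/6 + 1/8 = 13/24
P(X=0 | obs) = 1/8 / 13/24 = 3/13
P(X=1 | obs) = 1/8 / 13/24 = 3/13
P(X=2 | obs) = 1/6 / 13/24 = 4/13
P(X=3 | obs) = 1/8 / 13/24 = 3/13

P(X=0) = 3/13, P(X=1) = 3/13, P(X=2) = 4/13, P(X=3) = 3/13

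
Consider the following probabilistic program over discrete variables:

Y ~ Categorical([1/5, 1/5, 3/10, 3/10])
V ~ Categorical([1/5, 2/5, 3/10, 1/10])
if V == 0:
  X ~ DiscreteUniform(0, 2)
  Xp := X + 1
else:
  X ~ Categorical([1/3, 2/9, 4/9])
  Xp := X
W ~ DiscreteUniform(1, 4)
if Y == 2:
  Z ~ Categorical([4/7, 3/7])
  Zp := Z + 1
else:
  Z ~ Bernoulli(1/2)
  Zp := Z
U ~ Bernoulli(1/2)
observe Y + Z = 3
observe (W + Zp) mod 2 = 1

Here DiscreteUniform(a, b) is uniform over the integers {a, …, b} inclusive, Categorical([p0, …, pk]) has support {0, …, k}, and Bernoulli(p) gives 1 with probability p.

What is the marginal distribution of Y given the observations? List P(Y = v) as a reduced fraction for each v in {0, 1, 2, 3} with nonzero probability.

P(Y=2) = 6/13, P(Y=3) = 7/13

Enumerate traces; 96 have nonzero weight after conditioning:
  (Y=2, V=0, X=0, W=1, Z=1, U=0) weight 3/2800
  (Y=2, V=0, X=0, W=1, Z=1, U=1) weight 3/2800
  (Y=2, V=0, X=0, W=3, Z=1, U=0) weight 3/2800
  (Y=2, V=0, X=0, W=3, Z=1, U=1) weight 3/2800
  (Y=2, V=0, X=1, W=1, Z=1, U=0) weight 3/2800
  (Y=2, V=0, X=1, W=1, Z=1, U=1) weight 3/2800
  (Y=2, V=0, X=1, W=3, Z=1, U=0) weight 3/2800
  (Y=2, V=0, X=1, W=3, Z=1, U=1) weight 3/2800
  (Y=3, V=0, X=0, W=1, Z=0, U=0) weight 1/800
  … 87 more
Group by Y:
  weight(Y=2) = 9/140
  weight(Y=3) = 3/40
Total weight = 9/140 + 3/40 = 39/280
P(Y=2 | obs) = 9/140 / 39/280 = 6/13
P(Y=3 | obs) = 3/40 / 39/280 = 7/13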